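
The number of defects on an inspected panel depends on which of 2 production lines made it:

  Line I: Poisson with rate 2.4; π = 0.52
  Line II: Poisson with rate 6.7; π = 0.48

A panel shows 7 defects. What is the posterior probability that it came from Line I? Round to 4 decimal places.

Apply Bayes' rule: the posterior for each component is proportional to its prior times its likelihood at x.
Evaluate each component's likelihood at the observed value:
  f_I = e^(−2.4)·2.4^7/7! = 0.00825546
  f_II = e^(−6.7)·6.7^7/7! = 0.14802
Unnormalised posteriors:
  w_I·f_I = 0.52 × 0.00825546 = 0.00429284
  w_II·f_II = 0.48 × 0.14802 = 0.0710495
Marginal: 0.00429284 + 0.0710495 = 0.0753424
P(Line I | x) ≈ 0.0570

0.0570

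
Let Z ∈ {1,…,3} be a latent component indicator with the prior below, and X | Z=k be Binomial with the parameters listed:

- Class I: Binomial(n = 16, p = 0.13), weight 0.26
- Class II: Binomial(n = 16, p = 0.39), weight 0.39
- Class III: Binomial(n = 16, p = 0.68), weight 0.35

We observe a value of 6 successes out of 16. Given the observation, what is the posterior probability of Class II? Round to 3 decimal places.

0.933

The responsibility of component k is π_k f_k(x) divided by Σ_j π_j f_j(x).
Component likelihoods at x = 6 successes out of 16:
  p_I = 0.00960233
  p_II = 0.201006
  p_III = 0.0089141
Prior × likelihood for each component:
  π_I·p_I = 0.26 × 0.00960233 = 0.00249661
  π_II·p_II = 0.39 × 0.201006 = 0.0783925
  π_III·p_III = 0.35 × 0.0089141 = 0.00311993
Denominator: 0.00249661 + 0.0783925 + 0.00311993 = 0.0840091
P(Class II | x) = 0.0783925 / 0.0840091 ≈ 0.933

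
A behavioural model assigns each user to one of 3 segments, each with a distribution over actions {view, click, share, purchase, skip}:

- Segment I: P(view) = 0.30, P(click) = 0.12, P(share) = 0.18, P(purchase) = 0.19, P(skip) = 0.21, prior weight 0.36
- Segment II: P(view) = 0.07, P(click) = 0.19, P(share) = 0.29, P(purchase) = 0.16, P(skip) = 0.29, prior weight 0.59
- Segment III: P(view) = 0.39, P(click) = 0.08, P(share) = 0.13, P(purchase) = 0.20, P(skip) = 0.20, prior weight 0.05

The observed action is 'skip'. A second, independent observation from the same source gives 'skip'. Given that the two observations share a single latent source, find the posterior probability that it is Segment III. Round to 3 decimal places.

0.030

Posterior ∝ prior × likelihood, so P(k | x) ∝ P(Z=k) f_k(x); normalise over all components.
Since both observations come from the same component, the likelihood for component k is f_k(x₁)·f_k(x₂).
  L_I = [0.21] × [0.21] = 0.0441
  L_II = [0.29] × [0.29] = 0.0841
  L_III = [0.2] × [0.2] = 0.04
Multiply by the mixture weights:
  P(Z=I)·L_I = 0.36 × 0.0441 = 0.015876
  P(Z=II)·L_II = 0.59 × 0.0841 = 0.049619
  P(Z=III)·L_III = 0.05 × 0.04 = 0.002
Sum: 0.015876 + 0.049619 + 0.002 = 0.067495
So the posterior for Segment III is 0.002 / 0.067495 ≈ 0.030.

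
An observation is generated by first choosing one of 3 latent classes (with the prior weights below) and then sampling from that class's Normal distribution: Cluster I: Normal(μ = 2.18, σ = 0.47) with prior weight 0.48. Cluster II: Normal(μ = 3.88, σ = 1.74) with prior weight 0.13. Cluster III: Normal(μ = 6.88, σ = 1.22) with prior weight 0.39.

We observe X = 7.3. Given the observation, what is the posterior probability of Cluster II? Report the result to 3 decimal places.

Apply Bayes' rule: the posterior for each component is proportional to its prior times its likelihood at x.
Component likelihoods at x = 7.3:
  p_I = (1/(0.47·√(2π)))·exp(−(7.3−2.18)²/(2·0.47²)) = 0.848813·exp(-59.33545) = 1.44463e-26
  p_II = (1/(1.74·√(2π)))·exp(−(7.3−3.88)²/(2·1.74²)) = 0.229277·exp(-1.93163) = 0.033225
  p_III = (1/(1.22·√(2π)))·exp(−(7.3−6.88)²/(2·1.22²)) = 0.327002·exp(-0.05926) = 0.308187
Prior × likelihood for each component:
  π_I·p_I = 0.48 × 1.44463e-26 = 6.93421e-27
  π_II·p_II = 0.13 × 0.033225 = 0.00431925
  π_III·p_III = 0.39 × 0.308187 = 0.120193
Sum: 6.93421e-27 + 0.00431925 + 0.120193 = 0.124512
So the posterior for Cluster II is 0.00431925 / 0.124512 ≈ 0.035.

0.035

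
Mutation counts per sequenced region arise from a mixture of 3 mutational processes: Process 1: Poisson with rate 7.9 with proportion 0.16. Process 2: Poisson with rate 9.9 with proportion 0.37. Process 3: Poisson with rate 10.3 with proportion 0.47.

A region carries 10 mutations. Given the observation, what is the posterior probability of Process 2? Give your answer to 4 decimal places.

P(component k | x) = P(Z=k)·f_k(x) / marginal(x), where marginal(x) = Σ_j P(Z=j)·f_j(x).
Poisson probabilities:
  L_1 = e^(−7.9)·7.9^10/10! = 0.0967345
  L_2 = e^(−9.9)·9.9^10/10! = 0.125047
  L_3 = e^(−10.3)·10.3^10/10! = 0.124559
Prior × likelihood for each component:
  P(Z=1)·L_1 = 0.16 × 0.0967345 = 0.0154775
  P(Z=2)·L_2 = 0.37 × 0.125047 = 0.0462674
  P(Z=3)·L_3 = 0.47 × 0.124559 = 0.0585429
Normaliser: 0.0154775 + 0.0462674 + 0.0585429 = 0.120288
P(Process 2 | the observation) = 0.0462674 / 0.120288 ≈ 0.3846

0.3846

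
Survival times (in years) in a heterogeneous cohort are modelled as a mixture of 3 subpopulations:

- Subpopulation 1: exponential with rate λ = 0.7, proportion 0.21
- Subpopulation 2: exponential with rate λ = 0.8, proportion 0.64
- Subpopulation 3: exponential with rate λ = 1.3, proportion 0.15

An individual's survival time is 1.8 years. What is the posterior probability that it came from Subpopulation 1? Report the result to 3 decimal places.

0.229

P(component k | x) = π_k·f_k(x) / marginal(x), where marginal(x) = Σ_j π_j·f_j(x).
Evaluate each component's likelihood at the observed value:
  p_1 = 0.198558
  p_2 = 0.189542
  p_3 = 0.125226
Multiply by the mixture weights:
  π_1·p_1 = 0.21 × 0.198558 = 0.0416971
  π_2·p_2 = 0.64 × 0.189542 = 0.121307
  π_3·p_3 = 0.15 × 0.125226 = 0.0187839
Normaliser: 0.0416971 + 0.121307 + 0.0187839 = 0.181788
P(Subpopulation 1 | x) ≈ 0.229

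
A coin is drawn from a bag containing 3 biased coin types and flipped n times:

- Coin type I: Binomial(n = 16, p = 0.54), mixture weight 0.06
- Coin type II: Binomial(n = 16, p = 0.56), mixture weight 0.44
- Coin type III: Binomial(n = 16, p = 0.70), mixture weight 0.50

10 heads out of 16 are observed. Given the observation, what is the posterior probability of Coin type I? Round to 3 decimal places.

0.057

Apply Bayes' rule: the posterior for each component is proportional to its prior times its likelihood at x.
Evaluate each component's likelihood at the observed value:
  L_I = 0.159959
  L_II = 0.176246
  L_III = 0.164904
Prior × likelihood for each component:
  P(Z=I)·L_I = 0.06 × 0.159959 = 0.00959754
  P(Z=II)·L_II = 0.44 × 0.176246 = 0.0775484
  P(Z=III)·L_III = 0.50 × 0.164904 = 0.0824522
Denominator: 0.00959754 + 0.0775484 + 0.0824522 = 0.169598
Responsibility of Coin type I: 0.00959754 / 0.169598 ≈ 0.057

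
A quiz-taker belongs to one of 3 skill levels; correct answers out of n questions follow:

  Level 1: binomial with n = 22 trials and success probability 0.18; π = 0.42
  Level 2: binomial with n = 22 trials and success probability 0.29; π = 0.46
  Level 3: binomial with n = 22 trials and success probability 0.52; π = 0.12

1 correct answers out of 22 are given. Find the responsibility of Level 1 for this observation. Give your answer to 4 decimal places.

0.9211

Apply Bayes' rule: the posterior for each component is proportional to its prior times its likelihood at x.
Component likelihoods at x = 1 correct answers out of 22:
  f_1 = C(22,1)·0.18^1·0.82^21 = 22·0.18·0.0154914 = 0.061346
  f_2 = C(22,1)·0.29^1·0.71^21 = 22·0.29·0.000752359 = 0.00480005
  f_3 = C(22,1)·0.52^1·0.48^21 = 22·0.52·2.02333e-07 = 2.31469e-06
Weight by the priors:
  P(Z=1)·f_1 = 0.42 × 0.061346 = 0.0257653
  P(Z=2)·f_2 = 0.46 × 0.00480005 = 0.00220802
  P(Z=3)·f_3 = 0.12 × 2.31469e-06 = 2.77762e-07
Normaliser: 0.0257653 + 0.00220802 + 2.77762e-07 = 0.0279736
P(Level 1 | the observation) = 0.0257653 / 0.0279736 ≈ 0.9211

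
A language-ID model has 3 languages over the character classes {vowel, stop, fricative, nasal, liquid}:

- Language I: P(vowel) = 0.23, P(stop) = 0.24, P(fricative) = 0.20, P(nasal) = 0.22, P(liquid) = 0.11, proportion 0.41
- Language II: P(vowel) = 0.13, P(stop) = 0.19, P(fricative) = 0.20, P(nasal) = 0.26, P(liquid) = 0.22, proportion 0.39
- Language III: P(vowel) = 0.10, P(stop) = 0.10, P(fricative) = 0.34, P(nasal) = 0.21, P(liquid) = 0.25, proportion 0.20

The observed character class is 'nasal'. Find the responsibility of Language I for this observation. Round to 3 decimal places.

0.386

By Bayes' theorem, P(k | x) = π_k f_k(x) / Σ_j π_j f_j(x).
Evaluate each component's likelihood at the observed value:
  p_I = P(nasal | comp) = 0.22
  p_II = P(nasal | comp) = 0.26
  p_III = P(nasal | comp) = 0.21
Prior × likelihood for each component:
  π_I·p_I = 0.41 × 0.22 = 0.0902
  π_II·p_II = 0.39 × 0.26 = 0.1014
  π_III·p_III = 0.20 × 0.21 = 0.042
Normaliser: 0.0902 + 0.1014 + 0.042 = 0.2336
Responsibility of Language I: 0.0902 / 0.2336 ≈ 0.386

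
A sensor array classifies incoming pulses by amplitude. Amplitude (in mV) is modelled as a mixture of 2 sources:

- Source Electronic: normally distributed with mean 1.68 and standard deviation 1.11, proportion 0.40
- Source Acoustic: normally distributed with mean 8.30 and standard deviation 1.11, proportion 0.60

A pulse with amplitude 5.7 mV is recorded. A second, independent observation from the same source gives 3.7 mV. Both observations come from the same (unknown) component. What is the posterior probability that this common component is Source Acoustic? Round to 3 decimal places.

The responsibility of component k is π_k f_k(x) divided by Σ_j π_j f_j(x).
Since both observations come from the same component, the likelihood for component k is f_k(x₁)·f_k(x₂).
  p_Electronic = [0.000509862] × [0.06862] = 3.49868e-05
  p_Acoustic = [0.023131] × [6.70371e-05] = 1.55063e-06
Multiply by the mixture weights:
  π_Electronic·p_Electronic = 0.40 × 3.49868e-05 = 1.39947e-05
  π_Acoustic·p_Acoustic = 0.60 × 1.55063e-06 = 9.30381e-07
Marginal: 1.39947e-05 + 9.30381e-07 = 1.49251e-05
P(Source Acoustic | x₁,x₂) ≈ 0.062

0.062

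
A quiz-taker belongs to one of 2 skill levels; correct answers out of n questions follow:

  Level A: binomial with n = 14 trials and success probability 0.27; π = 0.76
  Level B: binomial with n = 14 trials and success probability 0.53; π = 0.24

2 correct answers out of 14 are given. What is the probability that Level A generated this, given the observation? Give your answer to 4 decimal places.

0.9939

The responsibility of component k is π_k f_k(x) divided by Σ_j π_j f_j(x).
Evaluate each component's likelihood at the observed value:
  p_A = C(14,2)·0.27^2·0.73^12 = 91·0.0729·0.022902 = 0.15193
  p_B = C(14,2)·0.53^2·0.47^12 = 91·0.2809·0.000116191 = 0.00297008
Prior × likelihood for each component:
  π_A·p_A = 0.76 × 0.15193 = 0.115467
  π_B·p_B = 0.24 × 0.00297008 = 0.000712818
Marginal: 0.115467 + 0.000712818 = 0.11618
P(Level A | 2 correct answers out of 14) = 0.115467 / 0.11618 ≈ 0.9939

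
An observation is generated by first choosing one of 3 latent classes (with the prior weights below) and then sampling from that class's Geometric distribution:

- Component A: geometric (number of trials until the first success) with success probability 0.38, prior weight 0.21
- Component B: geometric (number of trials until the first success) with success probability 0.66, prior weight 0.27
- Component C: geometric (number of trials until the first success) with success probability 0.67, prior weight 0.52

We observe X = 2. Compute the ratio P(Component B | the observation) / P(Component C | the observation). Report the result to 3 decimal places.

The posterior odds equal the prior odds times the likelihood ratio: (w_i/w_j)·(f_i(x)/f_j(x)).
Geometric probabilities:
  L_A = 0.38·(1−0.38)^1 = 0.38·0.62 = 0.2356
  L_B = 0.66·(1−0.66)^1 = 0.66·0.34 = 0.2244
  L_C = 0.67·(1−0.67)^1 = 0.67·0.33 = 0.2211
Posterior odds = (w_B·L_B) / (w_C·L_C) = (0.27·0.2244) / (0.52·0.2211) = 0.060588 / 0.114972 ≈ 0.527

0.527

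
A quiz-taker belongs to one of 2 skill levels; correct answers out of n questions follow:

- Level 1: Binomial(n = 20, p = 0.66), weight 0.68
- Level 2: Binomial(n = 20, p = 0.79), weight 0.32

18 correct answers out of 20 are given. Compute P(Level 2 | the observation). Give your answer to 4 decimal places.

0.8204

The responsibility of component k is π_k f_k(x) divided by Σ_j π_j f_j(x).
Binomial probabilities:
  p_1 = 0.0124023
  p_2 = 0.120359
Weight by the priors:
  π_1·p_1 = 0.68 × 0.0124023 = 0.00843356
  π_2·p_2 = 0.32 × 0.120359 = 0.038515
Sum: 0.00843356 + 0.038515 = 0.0469486
P(Level 2 | the observation) ≈ 0.8204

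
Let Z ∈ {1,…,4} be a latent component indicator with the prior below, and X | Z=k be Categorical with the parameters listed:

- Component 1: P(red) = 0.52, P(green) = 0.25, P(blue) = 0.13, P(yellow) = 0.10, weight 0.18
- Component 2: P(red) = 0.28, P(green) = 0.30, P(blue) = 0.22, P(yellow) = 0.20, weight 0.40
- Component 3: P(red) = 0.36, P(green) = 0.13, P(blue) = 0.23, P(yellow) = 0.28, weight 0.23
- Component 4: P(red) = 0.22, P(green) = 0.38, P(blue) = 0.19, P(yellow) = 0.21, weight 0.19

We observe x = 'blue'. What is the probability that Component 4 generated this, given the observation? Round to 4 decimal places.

By Bayes' theorem, P(k | x) = P(Z=k) f_k(x) / Σ_j P(Z=j) f_j(x).
Evaluate each component's likelihood at the observed value:
  L_1 = 0.13
  L_2 = 0.22
  L_3 = 0.23
  L_4 = 0.19
Prior × likelihood for each component:
  P(Z=1)·L_1 = 0.18 × 0.13 = 0.0234
  P(Z=2)·L_2 = 0.40 × 0.22 = 0.088
  P(Z=3)·L_3 = 0.23 × 0.23 = 0.0529
  P(Z=4)·L_4 = 0.19 × 0.19 = 0.0361
Normaliser: 0.0234 + 0.088 + 0.0529 + 0.0361 = 0.2004
So the posterior for Component 4 is 0.0361 / 0.2004 ≈ 0.1801.

0.1801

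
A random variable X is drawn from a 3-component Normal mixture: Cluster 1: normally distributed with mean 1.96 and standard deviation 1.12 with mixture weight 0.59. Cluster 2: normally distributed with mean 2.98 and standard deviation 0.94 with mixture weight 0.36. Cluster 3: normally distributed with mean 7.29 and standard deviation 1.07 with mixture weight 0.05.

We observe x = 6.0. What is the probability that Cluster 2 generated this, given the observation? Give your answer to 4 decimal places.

P(component k | x) = π_k·f_k(x) / marginal(x), where marginal(x) = Σ_j π_j·f_j(x).
Normal densities:
  p_1 = (1/(1.12·√(2π)))·exp(−(6.0−1.96)²/(2·1.12²)) = 0.356198·exp(-6.50574) = 0.000532458
  p_2 = (1/(0.94·√(2π)))·exp(−(6.0−2.98)²/(2·0.94²)) = 0.424407·exp(-5.16093) = 0.00243454
  p_3 = (1/(1.07·√(2π)))·exp(−(6.0−7.29)²/(2·1.07²)) = 0.372843·exp(-0.72674) = 0.180262
Unnormalised posteriors:
  π_1·p_1 = 0.59 × 0.000532458 = 0.00031415
  π_2·p_2 = 0.36 × 0.00243454 = 0.000876436
  π_3·p_3 = 0.05 × 0.180262 = 0.00901312
Denominator: 0.00031415 + 0.000876436 + 0.00901312 = 0.0102037
P(Cluster 2 | the observation) ≈ 0.0859

0.0859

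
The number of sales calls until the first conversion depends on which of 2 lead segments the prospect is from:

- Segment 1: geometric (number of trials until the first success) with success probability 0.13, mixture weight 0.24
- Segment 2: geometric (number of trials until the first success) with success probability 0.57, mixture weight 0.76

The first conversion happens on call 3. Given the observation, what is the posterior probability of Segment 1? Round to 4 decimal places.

By Bayes' theorem, P(k | x) = π_k f_k(x) / Σ_j π_j f_j(x).
Component likelihoods at x = 3:
  f_1 = 0.098397
  f_2 = 0.105393
Multiply by the mixture weights:
  π_1·f_1 = 0.24 × 0.098397 = 0.0236153
  π_2·f_2 = 0.76 × 0.105393 = 0.0800987
Evidence: 0.0236153 + 0.0800987 = 0.103714
Responsibility of Segment 1: 0.0236153 / 0.103714 ≈ 0.2277

0.2277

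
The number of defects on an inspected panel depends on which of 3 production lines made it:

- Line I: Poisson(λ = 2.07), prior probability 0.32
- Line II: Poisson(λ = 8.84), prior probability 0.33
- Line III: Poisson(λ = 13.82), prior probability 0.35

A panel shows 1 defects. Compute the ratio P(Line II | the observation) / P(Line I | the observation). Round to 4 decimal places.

0.0051

The posterior odds equal the prior odds times the likelihood ratio: (π_i/π_j)·(f_i(x)/f_j(x)).
Component likelihoods at x = 1 defects:
  f_I = 0.261205
  f_II = 0.00128023
  f_III = 1.37581e-05
0.000422477 / 0.0835855 ≈ 0.0051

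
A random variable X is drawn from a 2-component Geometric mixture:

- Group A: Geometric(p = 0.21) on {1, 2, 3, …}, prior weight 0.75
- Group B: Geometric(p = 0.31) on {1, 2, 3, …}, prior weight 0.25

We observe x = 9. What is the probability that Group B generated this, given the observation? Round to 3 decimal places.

The responsibility of component k is P(Z=k) f_k(x) divided by Σ_j P(Z=j) f_j(x).
Geometric probabilities:
  p_A = 0.21·(1−0.21)^8 = 0.21·0.151711 = 0.0318593
  p_B = 0.31·(1−0.31)^8 = 0.31·0.0513798 = 0.0159277
Prior × likelihood for each component:
  P(Z=A)·p_A = 0.75 × 0.0318593 = 0.0238945
  P(Z=B)·p_B = 0.25 × 0.0159277 = 0.00398194
Denominator: 0.0238945 + 0.00398194 = 0.0278764
Responsibility of Group B: 0.00398194 / 0.0278764 ≈ 0.143

0.143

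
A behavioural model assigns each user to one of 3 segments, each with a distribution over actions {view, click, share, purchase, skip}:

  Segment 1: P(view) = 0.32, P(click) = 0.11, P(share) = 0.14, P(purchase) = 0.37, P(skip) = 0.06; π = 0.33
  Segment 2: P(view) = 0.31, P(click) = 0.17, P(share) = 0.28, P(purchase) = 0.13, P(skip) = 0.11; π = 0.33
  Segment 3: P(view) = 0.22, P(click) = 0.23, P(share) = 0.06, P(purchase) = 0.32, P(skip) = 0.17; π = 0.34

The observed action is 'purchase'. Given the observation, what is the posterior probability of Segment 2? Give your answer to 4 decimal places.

0.1567

By Bayes' theorem, P(k | x) = π_k f_k(x) / Σ_j π_j f_j(x).
Evaluate each component's likelihood at the observed value:
  L_1 = P(purchase | comp) = 0.37
  L_2 = P(purchase | comp) = 0.13
  L_3 = P(purchase | comp) = 0.32
Unnormalised posteriors:
  π_1·L_1 = 0.33 × 0.37 = 0.1221
  π_2·L_2 = 0.33 × 0.13 = 0.0429
  π_3·L_3 = 0.34 × 0.32 = 0.1088
Evidence: 0.1221 + 0.0429 + 0.1088 = 0.2738
So the posterior for Segment 2 is 0.0429 / 0.2738 ≈ 0.1567.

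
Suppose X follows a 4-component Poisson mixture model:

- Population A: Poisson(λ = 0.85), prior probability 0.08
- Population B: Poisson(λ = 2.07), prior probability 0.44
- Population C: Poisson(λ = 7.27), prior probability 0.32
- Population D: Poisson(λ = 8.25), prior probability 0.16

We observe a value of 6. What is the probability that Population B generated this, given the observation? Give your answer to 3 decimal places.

0.087

Posterior ∝ prior × likelihood, so P(k | x) ∝ P(Z=k) f_k(x); normalise over all components.
Poisson probabilities:
  L_A = 0.000223888
  L_B = 0.013788
  L_C = 0.142742
  L_D = 0.114409
Prior × likelihood for each component:
  P(Z=A)·L_A = 0.08 × 0.000223888 = 1.7911e-05
  P(Z=B)·L_B = 0.44 × 0.013788 = 0.0060667
  P(Z=C)·L_C = 0.32 × 0.142742 = 0.0456776
  P(Z=D)·L_D = 0.16 × 0.114409 = 0.0183055
Marginal: 1.7911e-05 + 0.0060667 + 0.0456776 + 0.0183055 = 0.0700677
So the posterior for Population B is 0.0060667 / 0.0700677 ≈ 0.087.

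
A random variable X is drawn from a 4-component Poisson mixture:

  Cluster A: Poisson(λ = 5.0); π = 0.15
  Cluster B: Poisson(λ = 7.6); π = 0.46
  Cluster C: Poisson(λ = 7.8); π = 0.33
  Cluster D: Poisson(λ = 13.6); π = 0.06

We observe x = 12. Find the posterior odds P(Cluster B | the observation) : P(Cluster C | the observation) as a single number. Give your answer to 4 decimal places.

1.2466

The posterior odds equal the prior odds times the likelihood ratio: (P(Z=i)/P(Z=j))·(f_i(x)/f_j(x)).
Poisson probabilities:
  p_A = 0.00343424
  p_B = 0.0387961
  p_C = 0.0433812
  p_D = 0.103687
Posterior odds = (P(Z=B)·p_B) / (P(Z=C)·p_C) = (0.46·0.0387961) / (0.33·0.0433812) = 0.0178462 / 0.0143158 ≈ 1.2466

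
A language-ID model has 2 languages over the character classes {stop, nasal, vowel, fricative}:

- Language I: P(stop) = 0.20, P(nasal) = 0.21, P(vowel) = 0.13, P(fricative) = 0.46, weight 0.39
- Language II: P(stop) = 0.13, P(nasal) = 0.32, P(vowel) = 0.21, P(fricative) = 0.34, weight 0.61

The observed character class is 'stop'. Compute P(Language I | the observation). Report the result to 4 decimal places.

0.4959

P(component k | x) = P(Z=k)·f_k(x) / marginal(x), where marginal(x) = Σ_j P(Z=j)·f_j(x).
Categorical probabilities:
  L_I = P(stop | comp) = 0.20
  L_II = P(stop | comp) = 0.13
Unnormalised posteriors:
  P(Z=I)·L_I = 0.39 × 0.2 = 0.078
  P(Z=II)·L_II = 0.61 × 0.13 = 0.0793
Sum: 0.078 + 0.0793 = 0.1573
Responsibility of Language I: 0.078 / 0.1573 ≈ 0.4959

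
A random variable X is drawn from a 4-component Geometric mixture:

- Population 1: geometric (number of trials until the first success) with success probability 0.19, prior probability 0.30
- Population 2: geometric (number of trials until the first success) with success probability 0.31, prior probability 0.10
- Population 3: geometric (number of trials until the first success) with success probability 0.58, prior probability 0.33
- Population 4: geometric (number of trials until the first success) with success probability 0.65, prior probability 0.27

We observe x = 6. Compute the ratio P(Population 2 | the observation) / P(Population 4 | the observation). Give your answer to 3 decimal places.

5.260

The posterior odds equal the prior odds times the likelihood ratio: (π_i/π_j)·(f_i(x)/f_j(x)).
Evaluate each component's likelihood at the observed value:
  p_1 = 0.19·(1−0.19)^5 = 0.19·0.348678 = 0.0662489
  p_2 = 0.31·(1−0.31)^5 = 0.31·0.156403 = 0.048485
  p_3 = 0.58·(1−0.58)^5 = 0.58·0.0130691 = 0.00758009
  p_4 = 0.65·(1−0.65)^5 = 0.65·0.00525219 = 0.00341392
0.0048485 / 0.000921759 ≈ 5.260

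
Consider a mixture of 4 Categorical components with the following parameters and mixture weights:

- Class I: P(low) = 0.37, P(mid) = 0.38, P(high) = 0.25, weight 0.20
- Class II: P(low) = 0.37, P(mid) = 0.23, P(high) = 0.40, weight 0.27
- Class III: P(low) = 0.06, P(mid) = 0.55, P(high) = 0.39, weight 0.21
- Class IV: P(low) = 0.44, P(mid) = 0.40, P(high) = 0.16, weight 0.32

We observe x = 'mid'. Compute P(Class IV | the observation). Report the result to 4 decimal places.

0.3354

The responsibility of component k is w_k f_k(x) divided by Σ_j w_j f_j(x).
Categorical probabilities:
  f_I = P(mid | comp) = 0.38
  f_II = P(mid | comp) = 0.23
  f_III = P(mid | comp) = 0.55
  f_IV = P(mid | comp) = 0.40
Weight by the priors:
  w_I·f_I = 0.20 × 0.38 = 0.076
  w_II·f_II = 0.27 × 0.23 = 0.0621
  w_III·f_III = 0.21 × 0.55 = 0.1155
  w_IV·f_IV = 0.32 × 0.4 = 0.128
Denominator: 0.076 + 0.0621 + 0.1155 + 0.128 = 0.3816
Responsibility of Class IV: 0.128 / 0.3816 ≈ 0.3354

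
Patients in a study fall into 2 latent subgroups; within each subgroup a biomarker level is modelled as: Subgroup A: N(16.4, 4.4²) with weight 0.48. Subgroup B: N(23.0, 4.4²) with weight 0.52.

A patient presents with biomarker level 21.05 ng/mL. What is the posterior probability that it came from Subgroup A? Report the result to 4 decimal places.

Apply Bayes' rule: the posterior for each component is proportional to its prior times its likelihood at x.
Normal densities:
  L_A = (1/(4.4·√(2π)))·exp(−(21.05−16.4)²/(2·4.4²)) = 0.090669·exp(-0.55843) = 0.051872
  L_B = (1/(4.4·√(2π)))·exp(−(21.05−23.0)²/(2·4.4²)) = 0.090669·exp(-0.09821) = 0.0821878
Multiply by the mixture weights:
  π_A·L_A = 0.48 × 0.051872 = 0.0248986
  π_B·L_B = 0.52 × 0.0821878 = 0.0427377
Denominator: 0.0248986 + 0.0427377 = 0.0676362
So the posterior for Subgroup A is 0.0248986 / 0.0676362 ≈ 0.3681.

0.3681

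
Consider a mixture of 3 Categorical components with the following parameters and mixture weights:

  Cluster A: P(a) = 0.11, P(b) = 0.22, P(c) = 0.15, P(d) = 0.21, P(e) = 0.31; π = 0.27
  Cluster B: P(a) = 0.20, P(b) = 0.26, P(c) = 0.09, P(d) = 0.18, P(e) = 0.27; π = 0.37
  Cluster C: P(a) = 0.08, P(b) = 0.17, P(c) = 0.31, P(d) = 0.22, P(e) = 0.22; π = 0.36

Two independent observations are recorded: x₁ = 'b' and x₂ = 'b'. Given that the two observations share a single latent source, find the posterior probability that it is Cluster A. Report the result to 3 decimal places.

0.270

Apply Bayes' rule: the posterior for each component is proportional to its prior times its likelihood at x.
Since both observations come from the same component, the likelihood for component k is f_k(x₁)·f_k(x₂).
  L_A = [P(b | comp) = 0.22] × [0.22] = 0.0484
  L_B = [P(b | comp) = 0.26] × [0.26] = 0.0676
  L_C = [P(b | comp) = 0.17] × [0.17] = 0.0289
Multiply by the mixture weights:
  w_A·L_A = 0.27 × 0.0484 = 0.013068
  w_B·L_B = 0.37 × 0.0676 = 0.025012
  w_C·L_C = 0.36 × 0.0289 = 0.010404
Denominator: 0.013068 + 0.025012 + 0.010404 = 0.048484
So the posterior for Cluster A is 0.013068 / 0.048484 ≈ 0.270.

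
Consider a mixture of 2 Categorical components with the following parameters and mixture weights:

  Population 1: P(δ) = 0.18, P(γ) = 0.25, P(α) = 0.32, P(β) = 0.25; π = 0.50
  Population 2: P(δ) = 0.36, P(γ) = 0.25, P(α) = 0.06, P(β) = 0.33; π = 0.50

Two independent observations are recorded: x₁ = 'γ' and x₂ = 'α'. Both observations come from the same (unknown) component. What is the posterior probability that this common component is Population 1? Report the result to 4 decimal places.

Apply Bayes' rule: the posterior for each component is proportional to its prior times its likelihood at x.
Since both observations come from the same component, the likelihood for component k is f_k(x₁)·f_k(x₂).
  f_1 = [P(γ | comp) = 0.25] × [0.32] = 0.08
  f_2 = [P(γ | comp) = 0.25] × [0.06] = 0.015
Prior × likelihood for each component:
  P(Z=1)·f_1 = 0.50 × 0.08 = 0.04
  P(Z=2)·f_2 = 0.50 × 0.015 = 0.0075
Normaliser: 0.04 + 0.0075 = 0.0475
So the posterior for Population 1 is 0.04 / 0.0475 ≈ 0.8421.

0.8421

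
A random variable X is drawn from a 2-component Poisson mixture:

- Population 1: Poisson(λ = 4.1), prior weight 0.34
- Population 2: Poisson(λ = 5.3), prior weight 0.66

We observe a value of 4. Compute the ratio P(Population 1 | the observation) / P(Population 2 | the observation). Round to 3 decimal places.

0.613

Posterior odds = (π_i f_i(x)) / (π_j f_j(x)); the normalising sum cancels.
Poisson probabilities:
  p_1 = 0.195127
  p_2 = 0.164109
0.0663431 / 0.108312 ≈ 0.613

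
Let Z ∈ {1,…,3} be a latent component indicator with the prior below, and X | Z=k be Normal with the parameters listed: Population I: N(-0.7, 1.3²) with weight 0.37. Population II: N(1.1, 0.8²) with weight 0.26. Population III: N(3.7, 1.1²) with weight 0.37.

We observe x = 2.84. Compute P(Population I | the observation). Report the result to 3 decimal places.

By Bayes' theorem, P(k | x) = w_k f_k(x) / Σ_j w_j f_j(x).
Evaluate each component's likelihood at the observed value:
  f_I = 0.00752988
  f_II = 0.0468358
  f_III = 0.26717
Prior × likelihood for each component:
  w_I·f_I = 0.37 × 0.00752988 = 0.00278605
  w_II·f_II = 0.26 × 0.0468358 = 0.0121773
  w_III·f_III = 0.37 × 0.26717 = 0.0988531
Evidence: 0.00278605 + 0.0121773 + 0.0988531 = 0.113816
P(Population I | 2.84) ≈ 0.024

0.024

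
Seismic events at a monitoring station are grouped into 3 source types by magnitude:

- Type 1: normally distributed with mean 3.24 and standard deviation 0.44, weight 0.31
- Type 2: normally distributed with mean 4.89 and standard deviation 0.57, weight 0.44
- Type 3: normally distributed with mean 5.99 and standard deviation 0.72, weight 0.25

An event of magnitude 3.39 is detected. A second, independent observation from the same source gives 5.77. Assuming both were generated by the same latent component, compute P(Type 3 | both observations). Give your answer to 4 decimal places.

0.0500

Apply Bayes' rule: the posterior for each component is proportional to its prior times its likelihood at x.
Since both observations come from the same component, the likelihood for component k is f_k(x₁)·f_k(x₂).
  f_1 = [0.855501] × [5.99828e-08] = 5.13154e-08
  f_2 = [0.0219404] × [0.212552] = 0.00466347
  f_3 = [0.00081649] × [0.528815] = 0.000431772
Prior × likelihood for each component:
  w_1·f_1 = 0.31 × 5.13154e-08 = 1.59078e-08
  w_2·f_2 = 0.44 × 0.00466347 = 0.00205193
  w_3·f_3 = 0.25 × 0.000431772 = 0.000107943
Denominator: 1.59078e-08 + 0.00205193 + 0.000107943 = 0.00215989
P(Type 3 | x) ≈ 0.0500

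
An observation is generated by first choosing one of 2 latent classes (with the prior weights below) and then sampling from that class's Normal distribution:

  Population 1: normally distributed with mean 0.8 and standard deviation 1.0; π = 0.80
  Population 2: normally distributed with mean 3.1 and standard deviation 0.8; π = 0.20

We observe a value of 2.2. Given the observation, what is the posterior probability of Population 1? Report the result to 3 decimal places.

0.693

Posterior ∝ prior × likelihood, so P(k | x) ∝ π_k f_k(x); normalise over all components.
Component likelihoods at x = 2.2:
  f_1 = (1/(1.0·√(2π)))·exp(−(2.2−0.8)²/(2·1.0²)) = 0.398942·exp(-0.98000) = 0.149727
  f_2 = (1/(0.8·√(2π)))·exp(−(2.2−3.1)²/(2·0.8²)) = 0.498678·exp(-0.63281) = 0.264846
Multiply by the mixture weights:
  π_1·f_1 = 0.80 × 0.149727 = 0.119782
  π_2·f_2 = 0.20 × 0.264846 = 0.0529692
Sum: 0.119782 + 0.0529692 = 0.172751
So the posterior for Population 1 is 0.119782 / 0.172751 ≈ 0.693.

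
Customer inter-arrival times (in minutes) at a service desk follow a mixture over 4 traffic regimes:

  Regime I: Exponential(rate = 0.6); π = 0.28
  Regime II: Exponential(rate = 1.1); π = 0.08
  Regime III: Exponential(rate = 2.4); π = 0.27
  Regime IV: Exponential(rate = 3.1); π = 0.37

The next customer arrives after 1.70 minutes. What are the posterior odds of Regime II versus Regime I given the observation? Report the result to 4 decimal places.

The posterior odds equal the prior odds times the likelihood ratio: (w_i/w_j)·(f_i(x)/f_j(x)).
Evaluate each component's likelihood at the observed value:
  p_I = 0.216357
  p_II = 0.169536
  p_III = 0.0405779
  p_IV = 0.0159452
0.0135629 / 0.0605799 ≈ 0.2239

0.2239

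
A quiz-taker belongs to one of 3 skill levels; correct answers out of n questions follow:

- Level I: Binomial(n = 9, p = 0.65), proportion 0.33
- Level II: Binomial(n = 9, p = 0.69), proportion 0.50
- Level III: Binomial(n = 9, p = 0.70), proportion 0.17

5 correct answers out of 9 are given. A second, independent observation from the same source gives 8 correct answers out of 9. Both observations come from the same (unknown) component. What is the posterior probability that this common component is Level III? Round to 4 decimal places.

0.1826

By Bayes' theorem, P(k | x) = π_k f_k(x) / Σ_j π_j f_j(x).
Since both observations come from the same component, the likelihood for component k is f_k(x₁)·f_k(x₂).
  L_I = [0.219386] × [0.100373] = 0.0220205
  L_II = [0.181996] × [0.14335] = 0.0260891
  L_III = [0.171532] × [0.15565] = 0.0266989
Prior × likelihood for each component:
  π_I·L_I = 0.33 × 0.0220205 = 0.00726676
  π_II·L_II = 0.50 × 0.0260891 = 0.0130446
  π_III·L_III = 0.17 × 0.0266989 = 0.00453882
Evidence: 0.00726676 + 0.0130446 + 0.00453882 = 0.0248501
So the posterior for Level III is 0.00453882 / 0.0248501 ≈ 0.1826.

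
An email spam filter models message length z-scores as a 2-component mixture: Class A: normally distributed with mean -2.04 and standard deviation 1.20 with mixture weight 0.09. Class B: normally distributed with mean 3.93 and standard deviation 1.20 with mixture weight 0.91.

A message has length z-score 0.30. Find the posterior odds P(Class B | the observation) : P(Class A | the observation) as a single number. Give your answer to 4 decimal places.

The posterior odds equal the prior odds times the likelihood ratio: (w_i/w_j)·(f_i(x)/f_j(x)).
Normal densities:
  L_A = (1/(1.20·√(2π)))·exp(−(0.30−-2.04)²/(2·1.20²)) = 0.332452·exp(-1.90125) = 0.0496623
  L_B = (1/(1.20·√(2π)))·exp(−(0.30−3.93)²/(2·1.20²)) = 0.332452·exp(-4.57531) = 0.00342528
Odds = (0.91/0.09) × (0.00342528/0.0496623) = 10.1111 × 0.0689715 ≈ 0.6974

0.6974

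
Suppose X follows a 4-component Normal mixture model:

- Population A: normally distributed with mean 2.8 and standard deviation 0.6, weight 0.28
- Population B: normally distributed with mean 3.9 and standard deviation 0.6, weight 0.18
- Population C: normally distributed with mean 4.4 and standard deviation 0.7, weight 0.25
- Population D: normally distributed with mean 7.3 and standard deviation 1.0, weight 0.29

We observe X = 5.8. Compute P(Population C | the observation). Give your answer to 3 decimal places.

P(component k | x) = π_k·f_k(x) / marginal(x), where marginal(x) = Σ_j π_j·f_j(x).
Component likelihoods at x = 5.8:
  f_A = 2.47787e-06
  f_B = 0.00441829
  f_C = 0.07713
  f_D = 0.129518
Unnormalised posteriors:
  π_A·f_A = 0.28 × 2.47787e-06 = 6.93802e-07
  π_B·f_B = 0.18 × 0.00441829 = 0.000795293
  π_C·f_C = 0.25 × 0.07713 = 0.0192825
  π_D·f_D = 0.29 × 0.129518 = 0.0375601
Normaliser: 6.93802e-07 + 0.000795293 + 0.0192825 + 0.0375601 = 0.0576386
P(Population C | the observation) ≈ 0.335

0.335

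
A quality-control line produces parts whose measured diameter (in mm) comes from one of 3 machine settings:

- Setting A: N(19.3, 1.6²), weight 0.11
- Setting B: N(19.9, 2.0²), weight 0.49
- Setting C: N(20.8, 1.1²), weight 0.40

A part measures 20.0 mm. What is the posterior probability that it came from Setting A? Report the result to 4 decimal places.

0.1066

By Bayes' theorem, P(k | x) = π_k f_k(x) / Σ_j π_j f_j(x).
Evaluate each component's likelihood at the observed value:
  p_A = (1/(1.6·√(2π)))·exp(−(20.0−19.3)²/(2·1.6²)) = 0.249339·exp(-0.09570) = 0.226583
  p_B = (1/(2.0·√(2π)))·exp(−(20.0−19.9)²/(2·2.0²)) = 0.199471·exp(-0.00125) = 0.199222
  p_C = (1/(1.1·√(2π)))·exp(−(20.0−20.8)²/(2·1.1²)) = 0.362675·exp(-0.26446) = 0.278396
Multiply by the mixture weights:
  π_A·p_A = 0.11 × 0.226583 = 0.0249241
  π_B·p_B = 0.49 × 0.199222 = 0.0976188
  π_C·p_C = 0.40 × 0.278396 = 0.111358
Marginal: 0.0249241 + 0.0976188 + 0.111358 = 0.233901
So the posterior for Setting A is 0.0249241 / 0.233901 ≈ 0.1066.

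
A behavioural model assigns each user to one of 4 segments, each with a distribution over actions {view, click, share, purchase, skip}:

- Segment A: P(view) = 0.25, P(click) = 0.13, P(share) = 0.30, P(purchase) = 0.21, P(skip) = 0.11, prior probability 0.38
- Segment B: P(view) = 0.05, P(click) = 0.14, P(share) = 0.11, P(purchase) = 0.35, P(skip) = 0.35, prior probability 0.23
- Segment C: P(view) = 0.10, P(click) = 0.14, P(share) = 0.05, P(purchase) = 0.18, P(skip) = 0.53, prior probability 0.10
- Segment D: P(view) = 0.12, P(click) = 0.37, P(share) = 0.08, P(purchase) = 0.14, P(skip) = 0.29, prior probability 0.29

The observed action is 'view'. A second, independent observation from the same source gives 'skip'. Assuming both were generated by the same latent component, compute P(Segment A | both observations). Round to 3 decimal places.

0.350

By Bayes' theorem, P(k | x) = w_k f_k(x) / Σ_j w_j f_j(x).
Since both observations come from the same component, the likelihood for component k is f_k(x₁)·f_k(x₂).
  f_A = [P(view | comp) = 0.25] × [0.11] = 0.0275
  f_B = [P(view | comp) = 0.05] × [0.35] = 0.0175
  f_C = [P(view | comp) = 0.10] × [0.53] = 0.053
  f_D = [P(view | comp) = 0.12] × [0.29] = 0.0348
Multiply by the mixture weights:
  w_A·f_A = 0.38 × 0.0275 = 0.01045
  w_B·f_B = 0.23 × 0.0175 = 0.004025
  w_C·f_C = 0.10 × 0.053 = 0.0053
  w_D·f_D = 0.29 × 0.0348 = 0.010092
Marginal: 0.01045 + 0.004025 + 0.0053 + 0.010092 = 0.029867
So the posterior for Segment A is 0.01045 / 0.029867 ≈ 0.350.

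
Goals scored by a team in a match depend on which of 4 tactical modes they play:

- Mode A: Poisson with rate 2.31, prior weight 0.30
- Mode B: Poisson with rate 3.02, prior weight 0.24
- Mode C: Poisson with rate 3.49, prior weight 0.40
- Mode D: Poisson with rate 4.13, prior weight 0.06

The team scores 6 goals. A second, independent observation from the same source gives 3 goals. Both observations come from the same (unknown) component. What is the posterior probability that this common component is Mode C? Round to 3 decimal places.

Apply Bayes' rule: the posterior for each component is proportional to its prior times its likelihood at x.
Since both observations come from the same component, the likelihood for component k is f_k(x₁)·f_k(x₂).
  f_A = [0.0209469] × [0.203922] = 0.00427153
  f_B = [0.0514209] × [0.224027] = 0.0115197
  f_C = [0.0765477] × [0.216091] = 0.0165413
  f_D = [0.110849] × [0.188826] = 0.0209312
Multiply by the mixture weights:
  P(Z=A)·f_A = 0.30 × 0.00427153 = 0.00128146
  P(Z=B)·f_B = 0.24 × 0.0115197 = 0.00276472
  P(Z=C)·f_C = 0.40 × 0.0165413 = 0.00661652
  P(Z=D)·f_D = 0.06 × 0.0209312 = 0.00125587
Evidence: 0.00128146 + 0.00276472 + 0.00661652 + 0.00125587 = 0.0119186
So the posterior for Mode C is 0.00661652 / 0.0119186 ≈ 0.555.

0.555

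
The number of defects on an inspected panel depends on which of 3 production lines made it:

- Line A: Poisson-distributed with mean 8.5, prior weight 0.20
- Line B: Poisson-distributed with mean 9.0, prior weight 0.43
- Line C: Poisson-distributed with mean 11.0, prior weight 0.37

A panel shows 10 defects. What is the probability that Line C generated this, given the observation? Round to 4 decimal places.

0.3768

Posterior ∝ prior × likelihood, so P(k | x) ∝ π_k f_k(x); normalise over all components.
Evaluate each component's likelihood at the observed value:
  L_A = 0.110388
  L_B = 0.11858
  L_C = 0.119378
Multiply by the mixture weights:
  π_A·L_A = 0.20 × 0.110388 = 0.0220777
  π_B·L_B = 0.43 × 0.11858 = 0.0509894
  π_C·L_C = 0.37 × 0.119378 = 0.0441699
Evidence: 0.0220777 + 0.0509894 + 0.0441699 = 0.117237
Responsibility of Line C: 0.0441699 / 0.117237 ≈ 0.3768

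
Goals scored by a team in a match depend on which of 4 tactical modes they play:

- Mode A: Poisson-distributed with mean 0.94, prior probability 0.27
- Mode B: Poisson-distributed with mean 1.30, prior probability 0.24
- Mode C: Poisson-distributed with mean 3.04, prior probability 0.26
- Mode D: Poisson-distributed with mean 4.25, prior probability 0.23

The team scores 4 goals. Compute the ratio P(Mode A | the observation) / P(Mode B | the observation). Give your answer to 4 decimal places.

Posterior odds = (π_i f_i(x)) / (π_j f_j(x)); the normalising sum cancels.
Evaluate each component's likelihood at the observed value:
  p_A = 0.0127076
  p_B = 0.0324324
  p_C = 0.170227
  p_D = 0.193907
Odds = (0.27/0.24) × (0.0127076/0.0324324) = 1.125 × 0.391818 ≈ 0.4408

0.4408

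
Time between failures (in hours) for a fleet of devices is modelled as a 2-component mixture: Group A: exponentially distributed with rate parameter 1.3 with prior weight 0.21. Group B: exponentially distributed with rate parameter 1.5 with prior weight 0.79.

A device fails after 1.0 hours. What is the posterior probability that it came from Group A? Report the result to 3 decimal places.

By Bayes' theorem, P(k | x) = π_k f_k(x) / Σ_j π_j f_j(x).
Evaluate each component's likelihood at the observed value:
  f_A = 0.354291
  f_B = 0.334695
Weight by the priors:
  π_A·f_A = 0.21 × 0.354291 = 0.0744012
  π_B·f_B = 0.79 × 0.334695 = 0.264409
Normaliser: 0.0744012 + 0.264409 = 0.33881
So the posterior for Group A is 0.0744012 / 0.33881 ≈ 0.220.

0.220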